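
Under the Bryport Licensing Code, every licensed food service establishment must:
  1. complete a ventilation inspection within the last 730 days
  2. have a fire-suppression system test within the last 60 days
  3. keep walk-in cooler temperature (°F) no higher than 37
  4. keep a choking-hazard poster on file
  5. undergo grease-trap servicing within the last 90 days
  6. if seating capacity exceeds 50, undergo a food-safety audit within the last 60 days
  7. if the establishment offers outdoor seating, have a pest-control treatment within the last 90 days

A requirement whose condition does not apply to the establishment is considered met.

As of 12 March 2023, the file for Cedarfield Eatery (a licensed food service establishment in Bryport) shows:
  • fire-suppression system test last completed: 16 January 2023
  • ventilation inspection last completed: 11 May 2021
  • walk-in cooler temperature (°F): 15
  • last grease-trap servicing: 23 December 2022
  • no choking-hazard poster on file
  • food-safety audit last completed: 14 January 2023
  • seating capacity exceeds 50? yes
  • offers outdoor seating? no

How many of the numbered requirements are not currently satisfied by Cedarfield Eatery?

1

1. ventilation inspection 670 days ago vs limit 730 → met
2. fire-suppression system test 55 days ago vs limit 60 → met
3. walk-in cooler temperature (°F) 15 ≤ 37 → met
4. choking-hazard poster absent → not met
5. grease-trap servicing 79 days ago vs limit 90 → met
6. condition 'seating capacity exceeds 50' holds; food-safety audit 57 days ago vs limit 60 → met
7. condition 'offers outdoor seating' does not hold → requirement n/a → met
Not met: 1 of 7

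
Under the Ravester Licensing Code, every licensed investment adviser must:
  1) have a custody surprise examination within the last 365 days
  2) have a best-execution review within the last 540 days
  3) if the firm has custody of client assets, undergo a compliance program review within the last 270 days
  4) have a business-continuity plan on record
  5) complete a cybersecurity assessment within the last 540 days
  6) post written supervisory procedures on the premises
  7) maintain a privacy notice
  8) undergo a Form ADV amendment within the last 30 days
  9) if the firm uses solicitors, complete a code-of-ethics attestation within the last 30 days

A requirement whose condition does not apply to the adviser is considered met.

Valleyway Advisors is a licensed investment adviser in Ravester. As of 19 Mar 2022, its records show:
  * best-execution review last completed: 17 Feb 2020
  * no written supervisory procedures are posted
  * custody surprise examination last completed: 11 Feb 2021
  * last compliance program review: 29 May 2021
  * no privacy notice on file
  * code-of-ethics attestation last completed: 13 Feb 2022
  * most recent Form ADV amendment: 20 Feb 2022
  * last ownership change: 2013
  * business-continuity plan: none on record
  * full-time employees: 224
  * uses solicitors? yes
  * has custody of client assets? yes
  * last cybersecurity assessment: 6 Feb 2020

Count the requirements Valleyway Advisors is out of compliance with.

1. custody surprise examination 401 days ago vs limit 365 → not met
2. best-execution review 761 days ago vs limit 540 → not met
3. condition 'has custody of client assets' holds; compliance program review 294 days ago vs limit 270 → not met
4. business-continuity plan absent → not met
5. cybersecurity assessment 772 days ago vs limit 540 → not met
6. written supervisory procedures absent → not met
7. privacy notice absent → not met
8. Form ADV amendment 27 days ago vs limit 30 → met
9. condition 'uses solicitors' holds; code-of-ethics attestation 34 days ago vs limit 30 → not met
Not met: 8 of 9

8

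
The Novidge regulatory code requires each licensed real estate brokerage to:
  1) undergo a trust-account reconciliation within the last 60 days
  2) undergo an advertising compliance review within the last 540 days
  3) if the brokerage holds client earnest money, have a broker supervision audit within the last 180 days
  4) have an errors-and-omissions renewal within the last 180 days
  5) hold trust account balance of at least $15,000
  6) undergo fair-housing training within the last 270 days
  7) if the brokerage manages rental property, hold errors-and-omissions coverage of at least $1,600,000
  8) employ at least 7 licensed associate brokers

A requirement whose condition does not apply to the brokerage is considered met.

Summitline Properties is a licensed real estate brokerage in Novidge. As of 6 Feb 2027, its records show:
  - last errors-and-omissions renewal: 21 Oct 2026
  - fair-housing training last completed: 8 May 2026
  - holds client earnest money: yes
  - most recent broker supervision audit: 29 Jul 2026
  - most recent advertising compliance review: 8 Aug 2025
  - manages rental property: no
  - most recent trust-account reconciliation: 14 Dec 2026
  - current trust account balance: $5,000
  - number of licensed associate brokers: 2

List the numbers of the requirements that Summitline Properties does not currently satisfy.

1. trust-account reconciliation 54 days ago vs limit 60 → met
2. advertising compliance review 547 days ago vs limit 540 → not met
3. condition 'holds client earnest money' holds; broker supervision audit 192 days ago vs limit 180 → not met
4. errors-and-omissions renewal 108 days ago vs limit 180 → met
5. trust account balance $5,000 < $15,000 → not met
6. fair-housing training 274 days ago vs limit 270 → not met
7. condition 'manages rental property' does not hold → requirement n/a → met
8. licensed associate brokers 2 < 7 → not met
Not met: 2, 3, 5, 6, 8

2, 3, 5, 6, 8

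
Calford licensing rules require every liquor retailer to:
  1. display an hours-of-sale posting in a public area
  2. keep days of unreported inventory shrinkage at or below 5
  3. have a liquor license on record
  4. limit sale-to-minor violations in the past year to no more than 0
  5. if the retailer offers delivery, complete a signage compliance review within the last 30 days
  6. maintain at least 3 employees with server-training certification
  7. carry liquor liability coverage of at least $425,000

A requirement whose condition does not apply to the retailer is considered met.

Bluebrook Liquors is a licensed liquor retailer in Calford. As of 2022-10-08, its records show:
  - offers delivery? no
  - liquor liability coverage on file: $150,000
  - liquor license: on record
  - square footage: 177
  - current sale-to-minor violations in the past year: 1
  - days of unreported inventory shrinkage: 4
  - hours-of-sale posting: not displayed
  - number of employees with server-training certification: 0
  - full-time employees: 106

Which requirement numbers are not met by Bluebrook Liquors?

1. hours-of-sale posting absent → not met
2. days of unreported inventory shrinkage 4 ≤ 5 → met
3. liquor license present → met
4. sale-to-minor violations in the past year 1 > 0 → not met
5. condition 'offers delivery' does not hold → requirement n/a → met
6. employees with server-training certification 0 < 3 → not met
7. liquor liability coverage $150,000 < $425,000 → not met
Not met: 1, 4, 6, 7

1, 4, 6, 7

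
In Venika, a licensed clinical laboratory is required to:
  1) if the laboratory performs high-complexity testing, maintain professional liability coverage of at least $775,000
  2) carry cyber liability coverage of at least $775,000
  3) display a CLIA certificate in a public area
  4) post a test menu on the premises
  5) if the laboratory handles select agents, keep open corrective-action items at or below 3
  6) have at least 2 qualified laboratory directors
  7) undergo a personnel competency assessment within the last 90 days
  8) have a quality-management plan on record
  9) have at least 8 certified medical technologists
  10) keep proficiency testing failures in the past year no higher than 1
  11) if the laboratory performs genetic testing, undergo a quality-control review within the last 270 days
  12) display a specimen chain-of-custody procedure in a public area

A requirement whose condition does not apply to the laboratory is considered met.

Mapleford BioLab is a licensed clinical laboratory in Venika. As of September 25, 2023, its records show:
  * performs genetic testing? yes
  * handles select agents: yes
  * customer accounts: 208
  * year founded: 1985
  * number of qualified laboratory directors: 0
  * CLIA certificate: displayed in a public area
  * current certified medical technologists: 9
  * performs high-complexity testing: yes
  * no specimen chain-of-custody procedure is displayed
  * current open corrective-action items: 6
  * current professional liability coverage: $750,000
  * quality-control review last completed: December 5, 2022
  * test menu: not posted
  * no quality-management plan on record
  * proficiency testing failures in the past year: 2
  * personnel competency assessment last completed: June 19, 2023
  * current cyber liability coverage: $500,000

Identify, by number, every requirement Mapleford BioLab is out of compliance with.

1, 2, 4, 5, 6, 7, 8, 10, 11, 12

1. condition 'performs high-complexity testing' holds; professional liability coverage $750,000 < $775,000 → not met
2. cyber liability coverage $500,000 < $775,000 → not met
3. CLIA certificate present → met
4. test menu absent → not met
5. condition 'handles select agents' holds; open corrective-action items 6 > 3 → not met
6. qualified laboratory directors 0 < 2 → not met
7. personnel competency assessment 98 days ago vs limit 90 → not met
8. quality-management plan absent → not met
9. certified medical technologists 9 ≥ 8 → met
10. proficiency testing failures in the past year 2 > 1 → not met
11. condition 'performs genetic testing' holds; quality-control review 294 days ago vs limit 270 → not met
12. specimen chain-of-custody procedure absent → not met
Not met: 1, 2, 4, 5, 6, 7, 8, 10, 11, 12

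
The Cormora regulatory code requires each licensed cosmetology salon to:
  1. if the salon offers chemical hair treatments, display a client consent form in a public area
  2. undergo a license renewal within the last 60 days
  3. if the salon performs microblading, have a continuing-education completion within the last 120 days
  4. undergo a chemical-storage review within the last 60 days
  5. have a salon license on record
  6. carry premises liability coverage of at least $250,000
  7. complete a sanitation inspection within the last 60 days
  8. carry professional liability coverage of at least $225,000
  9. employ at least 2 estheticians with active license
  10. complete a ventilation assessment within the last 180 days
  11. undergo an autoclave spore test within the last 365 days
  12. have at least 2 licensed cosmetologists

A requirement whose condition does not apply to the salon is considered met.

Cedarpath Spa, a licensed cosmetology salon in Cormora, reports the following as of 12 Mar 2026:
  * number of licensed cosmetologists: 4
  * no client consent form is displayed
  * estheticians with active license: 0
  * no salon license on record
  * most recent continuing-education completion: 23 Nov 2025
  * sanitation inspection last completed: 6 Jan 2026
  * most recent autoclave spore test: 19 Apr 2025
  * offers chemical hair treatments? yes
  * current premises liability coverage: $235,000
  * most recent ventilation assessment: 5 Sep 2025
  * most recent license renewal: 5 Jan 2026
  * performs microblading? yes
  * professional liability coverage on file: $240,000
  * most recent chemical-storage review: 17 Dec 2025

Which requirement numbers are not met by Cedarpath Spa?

1. condition 'offers chemical hair treatments' holds; client consent form absent → not met
2. license renewal 66 days ago vs limit 60 → not met
3. condition 'performs microblading' holds; continuing-education completion 109 days ago vs limit 120 → met
4. chemical-storage review 85 days ago vs limit 60 → not met
5. salon license absent → not met
6. premises liability coverage $235,000 < $250,000 → not met
7. sanitation inspection 65 days ago vs limit 60 → not met
8. professional liability coverage $240,000 ≥ $225,000 → met
9. estheticians with active license 0 < 2 → not met
10. ventilation assessment 188 days ago vs limit 180 → not met
11. autoclave spore test 327 days ago vs limit 365 → met
12. licensed cosmetologists 4 ≥ 2 → met
Not met: 1, 2, 4, 5, 6, 7, 9, 10

1, 2, 4, 5, 6, 7, 9, 10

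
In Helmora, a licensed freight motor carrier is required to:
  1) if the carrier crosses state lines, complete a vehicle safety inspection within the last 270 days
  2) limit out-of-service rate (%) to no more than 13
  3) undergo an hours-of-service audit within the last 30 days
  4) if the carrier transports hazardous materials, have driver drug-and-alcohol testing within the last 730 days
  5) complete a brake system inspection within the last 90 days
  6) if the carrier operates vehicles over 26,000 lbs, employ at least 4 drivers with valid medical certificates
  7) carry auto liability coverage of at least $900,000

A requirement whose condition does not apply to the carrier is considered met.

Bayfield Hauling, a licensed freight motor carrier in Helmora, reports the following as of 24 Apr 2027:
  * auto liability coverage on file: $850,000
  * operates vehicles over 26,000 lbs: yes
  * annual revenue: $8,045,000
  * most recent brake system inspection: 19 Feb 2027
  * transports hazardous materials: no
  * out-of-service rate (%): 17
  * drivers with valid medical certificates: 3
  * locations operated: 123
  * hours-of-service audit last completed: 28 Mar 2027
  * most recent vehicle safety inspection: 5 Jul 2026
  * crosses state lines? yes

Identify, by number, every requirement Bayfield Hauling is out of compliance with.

1, 2, 6, 7

1. condition 'crosses state lines' holds; vehicle safety inspection 293 days ago vs limit 270 → not met
2. out-of-service rate (%) 17 > 13 → not met
3. hours-of-service audit 27 days ago vs limit 30 → met
4. condition 'transports hazardous materials' does not hold → requirement n/a → met
5. brake system inspection 64 days ago vs limit 90 → met
6. condition 'operates vehicles over 26,000 lbs' holds; drivers with valid medical certificates 3 < 4 → not met
7. auto liability coverage $850,000 < $900,000 → not met
Not met: 1, 2, 6, 7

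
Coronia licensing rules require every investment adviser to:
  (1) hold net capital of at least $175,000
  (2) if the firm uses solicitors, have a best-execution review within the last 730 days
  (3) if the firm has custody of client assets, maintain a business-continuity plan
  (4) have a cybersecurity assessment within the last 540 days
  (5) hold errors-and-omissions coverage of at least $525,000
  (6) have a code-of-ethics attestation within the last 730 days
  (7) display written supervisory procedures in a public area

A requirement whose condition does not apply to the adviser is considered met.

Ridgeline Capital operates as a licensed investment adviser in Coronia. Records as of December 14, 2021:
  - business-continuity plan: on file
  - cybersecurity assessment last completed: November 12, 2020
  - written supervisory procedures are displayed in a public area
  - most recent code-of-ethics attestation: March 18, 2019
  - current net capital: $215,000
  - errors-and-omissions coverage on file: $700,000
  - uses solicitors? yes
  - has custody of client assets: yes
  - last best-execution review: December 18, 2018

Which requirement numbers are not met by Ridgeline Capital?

1. net capital $215,000 ≥ $175,000 → met
2. condition 'uses solicitors' holds; best-execution review 1092 days ago vs limit 730 → not met
3. condition 'has custody of client assets' holds; business-continuity plan present → met
4. cybersecurity assessment 397 days ago vs limit 540 → met
5. errors-and-omissions coverage $700,000 ≥ $525,000 → met
6. code-of-ethics attestation 1002 days ago vs limit 730 → not met
7. written supervisory procedures present → met
Not met: 2, 6

2, 6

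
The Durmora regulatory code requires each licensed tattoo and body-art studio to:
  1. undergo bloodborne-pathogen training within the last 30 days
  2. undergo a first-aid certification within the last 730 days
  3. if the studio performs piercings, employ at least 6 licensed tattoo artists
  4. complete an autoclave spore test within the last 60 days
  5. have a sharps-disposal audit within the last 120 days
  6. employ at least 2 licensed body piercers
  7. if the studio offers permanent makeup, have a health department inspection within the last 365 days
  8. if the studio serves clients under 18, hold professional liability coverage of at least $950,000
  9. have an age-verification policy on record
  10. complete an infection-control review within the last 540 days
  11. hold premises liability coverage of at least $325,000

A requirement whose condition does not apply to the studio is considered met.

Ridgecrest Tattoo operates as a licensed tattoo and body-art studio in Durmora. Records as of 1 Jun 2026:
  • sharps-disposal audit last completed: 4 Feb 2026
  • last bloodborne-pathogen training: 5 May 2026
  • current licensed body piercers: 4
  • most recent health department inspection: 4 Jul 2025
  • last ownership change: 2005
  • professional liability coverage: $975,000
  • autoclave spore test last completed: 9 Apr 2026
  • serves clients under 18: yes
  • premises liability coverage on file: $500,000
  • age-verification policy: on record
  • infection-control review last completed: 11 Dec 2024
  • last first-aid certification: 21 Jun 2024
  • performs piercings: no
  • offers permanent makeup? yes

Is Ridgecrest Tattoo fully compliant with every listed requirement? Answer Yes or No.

Yes

1. bloodborne-pathogen training 27 days ago vs limit 30 → met
2. first-aid certification 710 days ago vs limit 730 → met
3. condition 'performs piercings' does not hold → requirement n/a → met
4. autoclave spore test 53 days ago vs limit 60 → met
5. sharps-disposal audit 117 days ago vs limit 120 → met
6. licensed body piercers 4 ≥ 2 → met
7. condition 'offers permanent makeup' holds; health department inspection 332 days ago vs limit 365 → met
8. condition 'serves clients under 18' holds; professional liability coverage $975,000 ≥ $950,000 → met
9. age-verification policy present → met
10. infection-control review 537 days ago vs limit 540 → met
11. premises liability coverage $500,000 ≥ $325,000 → met
All met.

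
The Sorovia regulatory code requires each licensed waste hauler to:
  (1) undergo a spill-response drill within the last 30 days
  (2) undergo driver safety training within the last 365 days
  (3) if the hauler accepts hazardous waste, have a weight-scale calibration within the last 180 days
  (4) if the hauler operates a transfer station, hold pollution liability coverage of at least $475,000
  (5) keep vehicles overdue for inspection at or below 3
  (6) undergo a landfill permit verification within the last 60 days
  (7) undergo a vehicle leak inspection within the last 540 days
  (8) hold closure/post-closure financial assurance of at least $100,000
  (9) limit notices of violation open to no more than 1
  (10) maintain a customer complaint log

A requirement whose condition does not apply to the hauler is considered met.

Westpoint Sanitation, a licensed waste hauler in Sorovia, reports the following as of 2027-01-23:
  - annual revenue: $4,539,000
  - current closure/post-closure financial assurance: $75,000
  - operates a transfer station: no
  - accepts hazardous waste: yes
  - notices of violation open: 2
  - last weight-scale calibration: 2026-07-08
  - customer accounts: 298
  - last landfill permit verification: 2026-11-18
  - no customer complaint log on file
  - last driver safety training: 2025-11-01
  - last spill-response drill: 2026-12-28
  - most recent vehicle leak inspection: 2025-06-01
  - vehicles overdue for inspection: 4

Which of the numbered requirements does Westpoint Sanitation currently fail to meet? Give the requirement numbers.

1. spill-response drill 26 days ago vs limit 30 → met
2. driver safety training 448 days ago vs limit 365 → not met
3. condition 'accepts hazardous waste' holds; weight-scale calibration 199 days ago vs limit 180 → not met
4. condition 'operates a transfer station' does not hold → requirement n/a → met
5. vehicles overdue for inspection 4 > 3 → not met
6. landfill permit verification 66 days ago vs limit 60 → not met
7. vehicle leak inspection 601 days ago vs limit 540 → not met
8. closure/post-closure financial assurance $75,000 < $100,000 → not met
9. notices of violation open 2 > 1 → not met
10. customer complaint log absent → not met
Not met: 2, 3, 5, 6, 7, 8, 9, 10

2, 3, 5, 6, 7, 8, 9, 10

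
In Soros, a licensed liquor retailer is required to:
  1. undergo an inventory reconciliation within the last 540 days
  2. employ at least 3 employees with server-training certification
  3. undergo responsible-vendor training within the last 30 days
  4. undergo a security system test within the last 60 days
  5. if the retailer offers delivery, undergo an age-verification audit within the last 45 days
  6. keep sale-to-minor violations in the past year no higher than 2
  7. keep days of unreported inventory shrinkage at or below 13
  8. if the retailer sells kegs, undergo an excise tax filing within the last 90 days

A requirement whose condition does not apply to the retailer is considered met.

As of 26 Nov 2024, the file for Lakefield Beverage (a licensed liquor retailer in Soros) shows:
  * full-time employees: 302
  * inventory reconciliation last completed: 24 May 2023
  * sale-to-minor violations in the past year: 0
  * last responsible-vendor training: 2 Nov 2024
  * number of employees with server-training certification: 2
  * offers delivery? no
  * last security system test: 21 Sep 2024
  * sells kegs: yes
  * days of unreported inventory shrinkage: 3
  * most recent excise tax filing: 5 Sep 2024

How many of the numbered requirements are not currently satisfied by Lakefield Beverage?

1. inventory reconciliation 552 days ago vs limit 540 → not met
2. employees with server-training certification 2 < 3 → not met
3. responsible-vendor training 24 days ago vs limit 30 → met
4. security system test 66 days ago vs limit 60 → not met
5. condition 'offers delivery' does not hold → requirement n/a → met
6. sale-to-minor violations in the past year 0 ≤ 2 → met
7. days of unreported inventory shrinkage 3 ≤ 13 → met
8. condition 'sells kegs' holds; excise tax filing 82 days ago vs limit 90 → met
Not met: 3 of 8

3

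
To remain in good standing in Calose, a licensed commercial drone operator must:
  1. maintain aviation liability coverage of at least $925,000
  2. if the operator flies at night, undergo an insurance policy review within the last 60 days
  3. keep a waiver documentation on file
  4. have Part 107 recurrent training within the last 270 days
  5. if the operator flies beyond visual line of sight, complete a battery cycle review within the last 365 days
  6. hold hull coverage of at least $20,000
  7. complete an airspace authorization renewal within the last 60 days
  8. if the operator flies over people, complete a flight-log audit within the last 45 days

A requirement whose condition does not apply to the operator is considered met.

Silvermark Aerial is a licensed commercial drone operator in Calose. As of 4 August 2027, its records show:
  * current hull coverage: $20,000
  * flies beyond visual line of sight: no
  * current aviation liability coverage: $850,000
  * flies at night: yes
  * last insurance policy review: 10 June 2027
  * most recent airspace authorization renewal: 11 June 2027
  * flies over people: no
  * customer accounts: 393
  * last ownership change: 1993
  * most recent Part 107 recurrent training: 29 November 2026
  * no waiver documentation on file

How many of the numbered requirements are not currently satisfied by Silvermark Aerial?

2

1. aviation liability coverage $850,000 < $925,000 → not met
2. condition 'flies at night' holds; insurance policy review 55 days ago vs limit 60 → met
3. waiver documentation absent → not met
4. Part 107 recurrent training 248 days ago vs limit 270 → met
5. condition 'flies beyond visual line of sight' does not hold → requirement n/a → met
6. hull coverage $20,000 ≥ $20,000 → met
7. airspace authorization renewal 54 days ago vs limit 60 → met
8. condition 'flies over people' does not hold → requirement n/a → met
Not met: 2 of 8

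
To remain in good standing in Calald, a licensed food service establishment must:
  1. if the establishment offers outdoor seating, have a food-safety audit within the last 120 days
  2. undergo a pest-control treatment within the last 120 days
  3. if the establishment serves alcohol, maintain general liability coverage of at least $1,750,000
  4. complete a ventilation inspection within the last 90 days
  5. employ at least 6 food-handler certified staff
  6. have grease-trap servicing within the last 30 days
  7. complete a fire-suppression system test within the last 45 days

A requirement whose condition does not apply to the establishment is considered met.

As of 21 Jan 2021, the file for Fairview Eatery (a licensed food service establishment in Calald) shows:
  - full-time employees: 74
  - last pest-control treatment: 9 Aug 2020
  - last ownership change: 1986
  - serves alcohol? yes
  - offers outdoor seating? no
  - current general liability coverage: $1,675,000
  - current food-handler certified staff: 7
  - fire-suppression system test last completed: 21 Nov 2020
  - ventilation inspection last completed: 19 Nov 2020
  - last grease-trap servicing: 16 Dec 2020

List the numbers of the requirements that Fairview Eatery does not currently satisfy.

1. condition 'offers outdoor seating' does not hold → requirement n/a → met
2. pest-control treatment 165 days ago vs limit 120 → not met
3. condition 'serves alcohol' holds; general liability coverage $1,675,000 < $1,750,000 → not met
4. ventilation inspection 63 days ago vs limit 90 → met
5. food-handler certified staff 7 ≥ 6 → met
6. grease-trap servicing 36 days ago vs limit 30 → not met
7. fire-suppression system test 61 days ago vs limit 45 → not met
Not met: 2, 3, 6, 7

2, 3, 6, 7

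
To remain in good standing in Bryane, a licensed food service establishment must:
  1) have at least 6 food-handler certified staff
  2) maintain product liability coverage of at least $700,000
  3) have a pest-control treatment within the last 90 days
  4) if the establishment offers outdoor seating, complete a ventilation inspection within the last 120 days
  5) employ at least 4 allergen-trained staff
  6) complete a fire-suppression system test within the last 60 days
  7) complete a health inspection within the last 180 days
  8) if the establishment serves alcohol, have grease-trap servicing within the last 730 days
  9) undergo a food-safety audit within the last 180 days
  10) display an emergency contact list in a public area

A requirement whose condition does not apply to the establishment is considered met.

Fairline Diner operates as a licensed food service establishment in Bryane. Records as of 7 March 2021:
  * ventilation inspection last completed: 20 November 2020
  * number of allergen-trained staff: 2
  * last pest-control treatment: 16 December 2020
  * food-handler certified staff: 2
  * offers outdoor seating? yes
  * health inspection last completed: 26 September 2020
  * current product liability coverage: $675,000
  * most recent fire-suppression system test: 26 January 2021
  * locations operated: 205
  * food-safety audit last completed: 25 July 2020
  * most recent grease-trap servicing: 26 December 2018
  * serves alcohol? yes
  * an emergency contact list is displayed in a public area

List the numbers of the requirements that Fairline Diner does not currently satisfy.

1, 2, 5, 8, 9

1. food-handler certified staff 2 < 6 → not met
2. product liability coverage $675,000 < $700,000 → not met
3. pest-control treatment 81 days ago vs limit 90 → met
4. condition 'offers outdoor seating' holds; ventilation inspection 107 days ago vs limit 120 → met
5. allergen-trained staff 2 < 4 → not met
6. fire-suppression system test 40 days ago vs limit 60 → met
7. health inspection 162 days ago vs limit 180 → met
8. condition 'serves alcohol' holds; grease-trap servicing 802 days ago vs limit 730 → not met
9. food-safety audit 225 days ago vs limit 180 → not met
10. emergency contact list present → met
Not met: 1, 2, 5, 8, 9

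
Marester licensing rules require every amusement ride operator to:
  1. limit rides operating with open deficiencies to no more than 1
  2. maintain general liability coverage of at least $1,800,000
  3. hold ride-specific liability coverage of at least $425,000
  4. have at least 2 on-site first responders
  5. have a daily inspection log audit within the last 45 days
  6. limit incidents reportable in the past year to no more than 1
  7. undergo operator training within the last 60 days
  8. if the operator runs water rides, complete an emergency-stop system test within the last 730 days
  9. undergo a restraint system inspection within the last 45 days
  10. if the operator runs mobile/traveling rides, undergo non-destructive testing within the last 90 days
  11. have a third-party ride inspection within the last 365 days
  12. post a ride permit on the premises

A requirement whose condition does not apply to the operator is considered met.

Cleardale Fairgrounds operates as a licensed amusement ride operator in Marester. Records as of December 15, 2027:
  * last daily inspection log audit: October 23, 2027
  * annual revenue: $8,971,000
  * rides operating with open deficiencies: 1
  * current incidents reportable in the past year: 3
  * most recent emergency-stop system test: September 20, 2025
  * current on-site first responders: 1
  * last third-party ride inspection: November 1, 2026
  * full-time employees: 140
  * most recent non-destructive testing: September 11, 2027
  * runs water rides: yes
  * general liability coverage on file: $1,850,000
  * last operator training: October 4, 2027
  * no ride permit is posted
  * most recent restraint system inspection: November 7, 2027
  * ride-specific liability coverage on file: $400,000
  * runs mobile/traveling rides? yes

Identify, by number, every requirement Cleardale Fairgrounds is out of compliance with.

3, 4, 5, 6, 7, 8, 10, 11, 12

1. rides operating with open deficiencies 1 ≤ 1 → met
2. general liability coverage $1,850,000 ≥ $1,800,000 → met
3. ride-specific liability coverage $400,000 < $425,000 → not met
4. on-site first responders 1 < 2 → not met
5. daily inspection log audit 53 days ago vs limit 45 → not met
6. incidents reportable in the past year 3 > 1 → not met
7. operator training 72 days ago vs limit 60 → not met
8. condition 'runs water rides' holds; emergency-stop system test 816 days ago vs limit 730 → not met
9. restraint system inspection 38 days ago vs limit 45 → met
10. condition 'runs mobile/traveling rides' holds; non-destructive testing 95 days ago vs limit 90 → not met
11. third-party ride inspection 409 days ago vs limit 365 → not met
12. ride permit absent → not met
Not met: 3, 4, 5, 6, 7, 8, 10, 11, 12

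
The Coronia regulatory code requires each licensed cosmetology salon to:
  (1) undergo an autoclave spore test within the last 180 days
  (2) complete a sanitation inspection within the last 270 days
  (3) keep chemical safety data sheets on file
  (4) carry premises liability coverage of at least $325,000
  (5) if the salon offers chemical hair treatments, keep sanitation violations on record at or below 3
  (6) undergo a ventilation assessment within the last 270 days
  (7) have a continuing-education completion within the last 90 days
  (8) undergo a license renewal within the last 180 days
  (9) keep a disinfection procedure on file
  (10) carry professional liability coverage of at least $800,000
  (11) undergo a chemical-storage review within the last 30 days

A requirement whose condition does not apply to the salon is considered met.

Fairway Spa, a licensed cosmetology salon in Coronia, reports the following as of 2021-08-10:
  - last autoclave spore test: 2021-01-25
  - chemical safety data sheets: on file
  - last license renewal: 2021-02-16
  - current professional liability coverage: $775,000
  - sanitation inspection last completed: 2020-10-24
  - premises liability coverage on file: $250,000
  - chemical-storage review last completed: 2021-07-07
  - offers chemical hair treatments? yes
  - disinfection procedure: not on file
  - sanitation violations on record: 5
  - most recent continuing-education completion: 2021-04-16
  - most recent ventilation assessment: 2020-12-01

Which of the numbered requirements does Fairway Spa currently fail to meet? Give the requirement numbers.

1, 2, 4, 5, 7, 9, 10, 11

1. autoclave spore test 197 days ago vs limit 180 → not met
2. sanitation inspection 290 days ago vs limit 270 → not met
3. chemical safety data sheets present → met
4. premises liability coverage $250,000 < $325,000 → not met
5. condition 'offers chemical hair treatments' holds; sanitation violations on record 5 > 3 → not met
6. ventilation assessment 252 days ago vs limit 270 → met
7. continuing-education completion 116 days ago vs limit 90 → not met
8. license renewal 175 days ago vs limit 180 → met
9. disinfection procedure absent → not met
10. professional liability coverage $775,000 < $800,000 → not met
11. chemical-storage review 34 days ago vs limit 30 → not met
Not met: 1, 2, 4, 5, 7, 9, 10, 11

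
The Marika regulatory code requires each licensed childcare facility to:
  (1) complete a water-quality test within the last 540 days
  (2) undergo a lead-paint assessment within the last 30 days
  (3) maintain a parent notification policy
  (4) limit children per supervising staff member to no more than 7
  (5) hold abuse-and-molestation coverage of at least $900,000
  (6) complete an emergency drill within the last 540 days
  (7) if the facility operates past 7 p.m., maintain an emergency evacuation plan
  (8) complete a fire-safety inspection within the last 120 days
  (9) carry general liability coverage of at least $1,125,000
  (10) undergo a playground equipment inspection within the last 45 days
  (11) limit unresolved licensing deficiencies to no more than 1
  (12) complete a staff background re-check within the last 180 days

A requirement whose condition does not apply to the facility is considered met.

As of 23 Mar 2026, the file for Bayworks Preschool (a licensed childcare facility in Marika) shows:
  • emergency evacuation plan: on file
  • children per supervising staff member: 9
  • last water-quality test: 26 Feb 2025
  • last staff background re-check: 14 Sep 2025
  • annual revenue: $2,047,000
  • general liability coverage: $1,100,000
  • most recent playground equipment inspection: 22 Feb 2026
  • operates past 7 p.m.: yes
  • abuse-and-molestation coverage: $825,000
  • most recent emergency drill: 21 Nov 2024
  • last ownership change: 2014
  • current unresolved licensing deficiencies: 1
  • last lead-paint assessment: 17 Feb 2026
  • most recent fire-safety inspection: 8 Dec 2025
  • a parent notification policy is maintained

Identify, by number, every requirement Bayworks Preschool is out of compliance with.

1. water-quality test 390 days ago vs limit 540 → met
2. lead-paint assessment 34 days ago vs limit 30 → not met
3. parent notification policy present → met
4. children per supervising staff member 9 > 7 → not met
5. abuse-and-molestation coverage $825,000 < $900,000 → not met
6. emergency drill 487 days ago vs limit 540 → met
7. condition 'operates past 7 p.m.' holds; emergency evacuation plan present → met
8. fire-safety inspection 105 days ago vs limit 120 → met
9. general liability coverage $1,100,000 < $1,125,000 → not met
10. playground equipment inspection 29 days ago vs limit 45 → met
11. unresolved licensing deficiencies 1 ≤ 1 → met
12. staff background re-check 190 days ago vs limit 180 → not met
Not met: 2, 4, 5, 9, 12

2, 4, 5, 9, 12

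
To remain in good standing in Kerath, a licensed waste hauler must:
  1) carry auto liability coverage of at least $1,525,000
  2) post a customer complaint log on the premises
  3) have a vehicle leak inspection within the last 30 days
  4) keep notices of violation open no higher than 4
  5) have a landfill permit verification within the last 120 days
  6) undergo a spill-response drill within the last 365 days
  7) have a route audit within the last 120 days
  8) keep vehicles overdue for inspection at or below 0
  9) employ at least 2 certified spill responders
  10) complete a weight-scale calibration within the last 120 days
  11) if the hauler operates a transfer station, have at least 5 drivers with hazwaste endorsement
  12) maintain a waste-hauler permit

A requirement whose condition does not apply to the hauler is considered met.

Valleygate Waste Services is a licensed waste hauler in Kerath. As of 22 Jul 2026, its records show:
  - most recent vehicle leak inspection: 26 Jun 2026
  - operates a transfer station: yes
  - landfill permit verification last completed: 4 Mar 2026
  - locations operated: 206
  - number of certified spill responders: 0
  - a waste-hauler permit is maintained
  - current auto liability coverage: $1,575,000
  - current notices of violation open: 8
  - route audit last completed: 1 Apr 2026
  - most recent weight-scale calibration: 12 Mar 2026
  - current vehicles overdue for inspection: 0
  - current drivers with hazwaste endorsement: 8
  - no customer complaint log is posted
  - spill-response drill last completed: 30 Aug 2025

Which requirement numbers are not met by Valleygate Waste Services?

2, 4, 5, 9, 10

1. auto liability coverage $1,575,000 ≥ $1,525,000 → met
2. customer complaint log absent → not met
3. vehicle leak inspection 26 days ago vs limit 30 → met
4. notices of violation open 8 > 4 → not met
5. landfill permit verification 140 days ago vs limit 120 → not met
6. spill-response drill 326 days ago vs limit 365 → met
7. route audit 112 days ago vs limit 120 → met
8. vehicles overdue for inspection 0 ≤ 0 → met
9. certified spill responders 0 < 2 → not met
10. weight-scale calibration 132 days ago vs limit 120 → not met
11. condition 'operates a transfer station' holds; drivers with hazwaste endorsement 8 ≥ 5 → met
12. waste-hauler permit present → met
Not met: 2, 4, 5, 9, 10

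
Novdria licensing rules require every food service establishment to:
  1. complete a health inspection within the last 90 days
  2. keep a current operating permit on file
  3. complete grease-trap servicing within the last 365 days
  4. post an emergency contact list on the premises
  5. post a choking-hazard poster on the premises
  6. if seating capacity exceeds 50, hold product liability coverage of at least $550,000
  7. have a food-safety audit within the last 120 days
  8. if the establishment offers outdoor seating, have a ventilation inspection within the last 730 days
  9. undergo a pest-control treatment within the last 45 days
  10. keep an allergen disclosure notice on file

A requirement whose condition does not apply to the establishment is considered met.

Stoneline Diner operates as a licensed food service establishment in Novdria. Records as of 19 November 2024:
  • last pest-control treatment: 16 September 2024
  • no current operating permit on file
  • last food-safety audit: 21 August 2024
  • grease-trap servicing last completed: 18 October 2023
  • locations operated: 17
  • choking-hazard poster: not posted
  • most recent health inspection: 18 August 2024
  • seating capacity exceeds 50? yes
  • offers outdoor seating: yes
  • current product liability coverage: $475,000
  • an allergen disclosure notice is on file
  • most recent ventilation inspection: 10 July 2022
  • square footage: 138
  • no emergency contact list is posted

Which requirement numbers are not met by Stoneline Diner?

1, 2, 3, 4, 5, 6, 8, 9

1. health inspection 93 days ago vs limit 90 → not met
2. current operating permit absent → not met
3. grease-trap servicing 398 days ago vs limit 365 → not met
4. emergency contact list absent → not met
5. choking-hazard poster absent → not met
6. condition 'seating capacity exceeds 50' holds; product liability coverage $475,000 < $550,000 → not met
7. food-safety audit 90 days ago vs limit 120 → met
8. condition 'offers outdoor seating' holds; ventilation inspection 863 days ago vs limit 730 → not met
9. pest-control treatment 64 days ago vs limit 45 → not met
10. allergen disclosure notice present → met
Not met: 1, 2, 3, 4, 5, 6, 8, 9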